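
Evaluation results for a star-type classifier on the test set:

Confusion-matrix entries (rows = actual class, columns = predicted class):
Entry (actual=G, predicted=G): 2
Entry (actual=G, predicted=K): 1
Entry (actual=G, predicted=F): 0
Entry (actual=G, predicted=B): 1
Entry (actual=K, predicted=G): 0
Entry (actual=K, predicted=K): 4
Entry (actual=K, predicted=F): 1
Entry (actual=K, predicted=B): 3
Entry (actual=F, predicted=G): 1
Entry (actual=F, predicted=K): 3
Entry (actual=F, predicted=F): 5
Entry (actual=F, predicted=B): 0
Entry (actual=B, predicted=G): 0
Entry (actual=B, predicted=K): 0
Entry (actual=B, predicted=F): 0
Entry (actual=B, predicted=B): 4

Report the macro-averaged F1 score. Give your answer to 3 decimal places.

0.601

Per-class F1 score (2·TP/(2·TP+FP+FN)):
  G: TP=2, FP=0+1+0=1, FN=1+0+1=2 → 4/7 = 0.5714
  K: TP=4, FP=1+3+0=4, FN=0+1+3=4 → 8/16 = 0.5000
  F: TP=5, FP=0+1+0=1, FN=1+3+0=4 → 10/15 = 0.6667
  B: TP=4, FP=1+3+0=4, FN=0+0+0=0 → 8/12 = 0.6667
Macro-F1 score = mean = (0.5714 + 0.5000 + 0.6667 + 0.6667) / 4 = 0.601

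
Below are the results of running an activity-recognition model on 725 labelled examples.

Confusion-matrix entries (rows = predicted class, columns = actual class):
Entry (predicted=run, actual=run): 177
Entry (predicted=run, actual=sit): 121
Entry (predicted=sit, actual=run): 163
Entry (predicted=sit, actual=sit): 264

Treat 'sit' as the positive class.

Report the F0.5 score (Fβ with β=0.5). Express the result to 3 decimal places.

0.631

Fβ = (1+β²)·TP / ((1+β²)·TP + β²·FN + FP), with β²=1/4
= 1.25·264 / (1.25·264 + 0.25·121 + 163) = 0.631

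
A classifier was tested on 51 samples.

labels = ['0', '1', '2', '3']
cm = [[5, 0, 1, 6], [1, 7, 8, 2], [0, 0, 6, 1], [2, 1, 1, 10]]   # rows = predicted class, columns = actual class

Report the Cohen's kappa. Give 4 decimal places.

Observed agreement pₒ = trace/N = 28/51 = 0.54902
Expected agreement pₑ = Σ (rowᵢ·colᵢ)/N² = (8·12 + 8·18 + 16·7 + 19·14)/51² = 0.23760
κ = (pₒ − pₑ)/(1 − pₑ) = (0.54902 − 0.23760)/(1 − 0.23760) = 0.4085

0.4085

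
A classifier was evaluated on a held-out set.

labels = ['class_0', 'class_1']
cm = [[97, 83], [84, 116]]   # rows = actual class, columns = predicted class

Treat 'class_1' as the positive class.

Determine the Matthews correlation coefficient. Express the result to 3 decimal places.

MCC = (TP·TN − FP·FN) / √((TP+FP)(TP+FN)(TN+FP)(TN+FN))
Numerator = 116·97 − 83·84 = 4280
Denominator = √(199·200·180·181) = √1296684000 = 36009.4987
MCC = 4280 / 36009.4987 = 0.119

0.119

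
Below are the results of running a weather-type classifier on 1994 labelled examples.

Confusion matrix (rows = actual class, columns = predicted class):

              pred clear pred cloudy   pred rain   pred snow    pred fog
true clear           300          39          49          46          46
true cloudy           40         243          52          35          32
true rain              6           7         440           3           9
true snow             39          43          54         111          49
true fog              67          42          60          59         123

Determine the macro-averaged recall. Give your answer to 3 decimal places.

0.580

Per-class recall (TP/(TP+FN)):
  clear: TP=300, FN=39+49+46+46=180 → 300/480 = 0.6250
  cloudy: TP=243, FN=40+52+35+32=159 → 243/402 = 0.6045
  rain: TP=440, FN=6+7+3+9=25 → 440/465 = 0.9462
  snow: TP=111, FN=39+43+54+49=185 → 111/296 = 0.3750
  fog: TP=123, FN=67+42+60+59=228 → 123/351 = 0.3504
Macro-recall = mean = (0.6250 + 0.6045 + 0.9462 + 0.3750 + 0.3504) / 5 = 0.580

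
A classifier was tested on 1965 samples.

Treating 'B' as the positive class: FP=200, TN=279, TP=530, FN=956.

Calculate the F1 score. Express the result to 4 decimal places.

0.4783

Precision = TP/(TP+FP) = 530/730 = 0.7260
Recall = TP/(TP+FN) = 530/1486 = 0.3567
F1 = 2·TP/(2·TP+FP+FN) = 1060/2216 = 0.4783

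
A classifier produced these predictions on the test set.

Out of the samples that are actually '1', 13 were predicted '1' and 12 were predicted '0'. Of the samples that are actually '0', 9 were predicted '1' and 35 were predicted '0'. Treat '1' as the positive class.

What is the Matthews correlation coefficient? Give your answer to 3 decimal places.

MCC = (TP·TN − FP·FN) / √((TP+FP)(TP+FN)(TN+FP)(TN+FN))
Numerator = 13·35 − 9·12 = 347
Denominator = √(22·25·44·47) = √1137400 = 1066.4896
MCC = 347 / 1066.4896 = 0.325

0.325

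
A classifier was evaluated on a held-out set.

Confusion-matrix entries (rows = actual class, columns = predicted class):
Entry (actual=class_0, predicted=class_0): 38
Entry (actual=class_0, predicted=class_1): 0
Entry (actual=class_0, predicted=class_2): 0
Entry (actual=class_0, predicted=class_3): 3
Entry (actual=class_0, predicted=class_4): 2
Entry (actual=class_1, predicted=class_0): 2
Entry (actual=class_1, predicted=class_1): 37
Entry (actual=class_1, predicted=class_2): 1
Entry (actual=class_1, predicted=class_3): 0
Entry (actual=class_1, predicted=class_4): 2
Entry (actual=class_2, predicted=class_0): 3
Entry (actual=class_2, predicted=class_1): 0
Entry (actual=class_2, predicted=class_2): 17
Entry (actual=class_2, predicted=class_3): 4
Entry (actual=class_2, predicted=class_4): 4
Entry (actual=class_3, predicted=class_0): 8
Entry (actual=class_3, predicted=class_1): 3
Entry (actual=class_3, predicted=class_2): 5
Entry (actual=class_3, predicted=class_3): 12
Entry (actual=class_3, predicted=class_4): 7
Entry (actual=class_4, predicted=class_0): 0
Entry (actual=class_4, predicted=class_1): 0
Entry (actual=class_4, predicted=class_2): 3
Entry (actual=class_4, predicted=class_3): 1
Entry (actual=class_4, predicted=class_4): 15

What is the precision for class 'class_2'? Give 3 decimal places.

0.654

One-vs-rest for 'class_2': TP = diagonal; FP = other classes predicted 'class_2'; FN = 'class_2' predicted as other.
precision = TP/(TP+FP).
class_2: TP=17, FP=0+1+5+3=9 → 17/26 = 0.6538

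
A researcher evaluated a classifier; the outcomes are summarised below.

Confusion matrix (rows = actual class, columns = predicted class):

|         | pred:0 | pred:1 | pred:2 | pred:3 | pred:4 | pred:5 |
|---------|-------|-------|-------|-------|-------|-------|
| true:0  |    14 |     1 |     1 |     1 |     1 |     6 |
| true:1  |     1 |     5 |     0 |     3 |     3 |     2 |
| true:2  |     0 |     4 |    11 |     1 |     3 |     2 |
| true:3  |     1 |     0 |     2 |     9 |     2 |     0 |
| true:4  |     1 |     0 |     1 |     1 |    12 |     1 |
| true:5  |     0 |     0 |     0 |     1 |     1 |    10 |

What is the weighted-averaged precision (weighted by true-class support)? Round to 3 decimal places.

Per-class precision (TP/(TP+FP)):
  0: TP=14, FP=1+0+1+1+0=3 → 14/17 = 0.8235
  1: TP=5, FP=1+4+0+0+0=5 → 5/10 = 0.5000
  2: TP=11, FP=1+0+2+1+0=4 → 11/15 = 0.7333
  3: TP=9, FP=1+3+1+1+1=7 → 9/16 = 0.5625
  4: TP=12, FP=1+3+3+2+1=10 → 12/22 = 0.5455
  5: TP=10, FP=6+2+2+0+1=11 → 10/21 = 0.4762
Weighted-precision = Σ (supportᵢ/N)·precisionᵢ with N=101: (24/101)·0.8235 + (14/101)·0.5000 + (21/101)·0.7333 + (14/101)·0.5625 + (16/101)·0.5455 + (12/101)·0.4762 = 0.638

0.638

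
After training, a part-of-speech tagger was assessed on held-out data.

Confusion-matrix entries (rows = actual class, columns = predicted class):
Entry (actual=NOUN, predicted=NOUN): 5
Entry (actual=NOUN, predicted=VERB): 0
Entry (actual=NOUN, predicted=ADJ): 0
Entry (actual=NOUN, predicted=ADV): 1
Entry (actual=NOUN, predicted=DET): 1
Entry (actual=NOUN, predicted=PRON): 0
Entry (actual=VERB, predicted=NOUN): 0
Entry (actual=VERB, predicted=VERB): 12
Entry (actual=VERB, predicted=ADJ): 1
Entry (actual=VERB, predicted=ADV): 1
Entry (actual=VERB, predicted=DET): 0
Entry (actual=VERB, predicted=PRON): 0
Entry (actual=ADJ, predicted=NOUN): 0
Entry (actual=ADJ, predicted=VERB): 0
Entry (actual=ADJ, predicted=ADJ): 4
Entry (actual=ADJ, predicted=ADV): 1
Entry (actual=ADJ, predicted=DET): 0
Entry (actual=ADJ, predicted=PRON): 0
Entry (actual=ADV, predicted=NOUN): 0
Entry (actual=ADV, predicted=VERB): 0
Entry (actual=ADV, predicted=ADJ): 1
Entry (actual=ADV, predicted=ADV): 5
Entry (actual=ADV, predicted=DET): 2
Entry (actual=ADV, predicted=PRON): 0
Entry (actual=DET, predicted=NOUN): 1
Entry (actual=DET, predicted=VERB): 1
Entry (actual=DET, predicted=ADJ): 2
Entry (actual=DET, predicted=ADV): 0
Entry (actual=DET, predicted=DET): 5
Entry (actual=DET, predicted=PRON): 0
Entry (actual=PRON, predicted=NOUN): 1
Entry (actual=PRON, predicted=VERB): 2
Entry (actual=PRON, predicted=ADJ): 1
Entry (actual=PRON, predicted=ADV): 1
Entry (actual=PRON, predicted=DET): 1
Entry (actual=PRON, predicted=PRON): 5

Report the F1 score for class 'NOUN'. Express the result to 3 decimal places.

0.714

F1 score = 2·TP/(2·TP+FP+FN).
NOUN: TP=5, FP=0+0+0+1+1=2, FN=0+0+1+1+0=2 → 10/14 = 0.7143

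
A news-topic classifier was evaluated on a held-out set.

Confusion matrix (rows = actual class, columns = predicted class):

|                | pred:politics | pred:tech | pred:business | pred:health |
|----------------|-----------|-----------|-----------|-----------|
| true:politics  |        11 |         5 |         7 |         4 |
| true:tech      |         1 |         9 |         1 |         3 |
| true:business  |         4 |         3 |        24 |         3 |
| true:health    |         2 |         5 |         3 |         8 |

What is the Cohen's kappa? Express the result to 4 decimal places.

Observed agreement pₒ = trace/N = 52/93 = 0.55914
Expected agreement pₑ = Σ (rowᵢ·colᵢ)/N² = (27·18 + 14·22 + 34·35 + 18·18)/93² = 0.26685
κ = (pₒ − pₑ)/(1 − pₑ) = (0.55914 − 0.26685)/(1 − 0.26685) = 0.3987

0.3987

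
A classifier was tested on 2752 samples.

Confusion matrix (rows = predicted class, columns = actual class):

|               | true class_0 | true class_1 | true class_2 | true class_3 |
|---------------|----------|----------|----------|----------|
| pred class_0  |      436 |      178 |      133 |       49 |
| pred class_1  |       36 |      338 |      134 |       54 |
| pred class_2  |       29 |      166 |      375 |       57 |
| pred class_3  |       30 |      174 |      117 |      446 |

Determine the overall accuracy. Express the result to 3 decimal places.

0.580

Accuracy = trace / total = (436+338+375+446=1595) / 2752 = 1595/2752 = 0.580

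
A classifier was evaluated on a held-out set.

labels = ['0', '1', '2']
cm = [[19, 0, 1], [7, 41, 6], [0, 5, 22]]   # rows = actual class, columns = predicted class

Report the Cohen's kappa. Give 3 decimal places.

0.701

Observed agreement pₒ = trace/N = 82/101 = 0.8119
Expected agreement pₑ = Σ (rowᵢ·colᵢ)/N² = (20·26 + 54·46 + 27·29)/101² = 0.3712
κ = (pₒ − pₑ)/(1 − pₑ) = (0.8119 − 0.3712)/(1 − 0.3712) = 0.701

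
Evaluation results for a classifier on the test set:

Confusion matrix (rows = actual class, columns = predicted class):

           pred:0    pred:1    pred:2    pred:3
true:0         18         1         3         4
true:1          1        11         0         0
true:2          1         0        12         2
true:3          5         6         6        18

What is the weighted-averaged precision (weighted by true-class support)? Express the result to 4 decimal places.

Per-class precision (TP/(TP+FP)):
  0: TP=18, FP=1+1+5=7 → 18/25 = 0.72000
  1: TP=11, FP=1+0+6=7 → 11/18 = 0.61111
  2: TP=12, FP=3+0+6=9 → 12/21 = 0.57143
  3: TP=18, FP=4+0+2=6 → 18/24 = 0.75000
Weighted-precision = Σ (supportᵢ/N)·precisionᵢ with N=88: (26/88)·0.72000 + (12/88)·0.61111 + (15/88)·0.57143 + (35/88)·0.75000 = 0.6918

0.6918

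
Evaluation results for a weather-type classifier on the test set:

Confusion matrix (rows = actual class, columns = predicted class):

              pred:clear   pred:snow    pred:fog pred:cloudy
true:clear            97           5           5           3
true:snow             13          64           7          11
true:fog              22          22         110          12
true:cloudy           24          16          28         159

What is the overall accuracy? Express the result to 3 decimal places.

0.719

Accuracy = trace / total = (97+64+110+159=430) / 598 = 430/598 = 0.719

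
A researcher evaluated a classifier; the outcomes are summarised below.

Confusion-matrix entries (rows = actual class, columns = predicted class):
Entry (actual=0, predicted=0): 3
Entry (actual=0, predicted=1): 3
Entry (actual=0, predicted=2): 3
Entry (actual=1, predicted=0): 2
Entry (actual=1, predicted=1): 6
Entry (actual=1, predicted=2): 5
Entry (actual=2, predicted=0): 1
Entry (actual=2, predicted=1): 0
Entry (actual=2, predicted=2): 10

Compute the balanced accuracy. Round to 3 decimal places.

Balanced accuracy = mean of per-class recall.
  0: recall = 3/9 = 0.3333
  1: recall = 6/13 = 0.4615
  2: recall = 10/11 = 0.9091
Mean = (0.3333 + 0.4615 + 0.9091) / 3 = 0.568

0.568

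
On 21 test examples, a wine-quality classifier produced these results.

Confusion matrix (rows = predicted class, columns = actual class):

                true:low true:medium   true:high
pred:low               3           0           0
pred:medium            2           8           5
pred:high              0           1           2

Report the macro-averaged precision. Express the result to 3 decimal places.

Per-class precision (TP/(TP+FP)):
  low: TP=3, FP=0+0=0 → 3/3 = 1.0000
  medium: TP=8, FP=2+5=7 → 8/15 = 0.5333
  high: TP=2, FP=0+1=1 → 2/3 = 0.6667
Macro-precision = mean = (1.0000 + 0.5333 + 0.6667) / 3 = 0.733

0.733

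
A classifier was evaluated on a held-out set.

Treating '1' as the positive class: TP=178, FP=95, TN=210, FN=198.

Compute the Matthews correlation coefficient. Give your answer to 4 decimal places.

MCC = (TP·TN − FP·FN) / √((TP+FP)(TP+FN)(TN+FP)(TN+FN))
Numerator = 178·210 − 95·198 = 18570
Denominator = √(273·376·305·408) = √12773517120 = 113019.9855
MCC = 18570 / 113019.9855 = 0.1643

0.1643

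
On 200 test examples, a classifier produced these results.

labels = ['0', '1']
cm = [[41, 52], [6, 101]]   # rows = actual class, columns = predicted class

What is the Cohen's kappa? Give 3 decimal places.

Observed agreement pₒ = trace/N = 142/200 = 0.7100
Expected agreement pₑ = Σ (rowᵢ·colᵢ)/N² = (93·47 + 107·153)/200² = 0.5186
κ = (pₒ − pₑ)/(1 − pₑ) = (0.7100 − 0.5186)/(1 − 0.5186) = 0.398

0.398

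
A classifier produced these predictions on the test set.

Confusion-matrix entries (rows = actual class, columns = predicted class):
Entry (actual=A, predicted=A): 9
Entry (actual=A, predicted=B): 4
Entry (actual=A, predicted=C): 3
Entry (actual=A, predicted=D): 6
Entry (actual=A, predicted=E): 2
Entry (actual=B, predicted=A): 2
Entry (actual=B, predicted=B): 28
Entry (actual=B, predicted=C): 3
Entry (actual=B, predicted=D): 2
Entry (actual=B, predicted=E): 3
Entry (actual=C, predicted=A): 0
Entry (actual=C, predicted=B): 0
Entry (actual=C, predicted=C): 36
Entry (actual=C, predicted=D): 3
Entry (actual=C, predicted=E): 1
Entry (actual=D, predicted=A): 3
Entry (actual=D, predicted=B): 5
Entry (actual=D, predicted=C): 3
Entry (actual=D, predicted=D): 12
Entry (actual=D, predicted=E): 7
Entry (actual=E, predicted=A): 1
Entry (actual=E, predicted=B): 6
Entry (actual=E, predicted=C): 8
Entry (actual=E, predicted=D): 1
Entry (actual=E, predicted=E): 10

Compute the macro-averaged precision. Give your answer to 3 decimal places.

Per-class precision (TP/(TP+FP)):
  A: TP=9, FP=2+0+3+1=6 → 9/15 = 0.6000
  B: TP=28, FP=4+0+5+6=15 → 28/43 = 0.6512
  C: TP=36, FP=3+3+3+8=17 → 36/53 = 0.6792
  D: TP=12, FP=6+2+3+1=12 → 12/24 = 0.5000
  E: TP=10, FP=2+3+1+7=13 → 10/23 = 0.4348
Macro-precision = mean = (0.6000 + 0.6512 + 0.6792 + 0.5000 + 0.4348) / 5 = 0.573

0.573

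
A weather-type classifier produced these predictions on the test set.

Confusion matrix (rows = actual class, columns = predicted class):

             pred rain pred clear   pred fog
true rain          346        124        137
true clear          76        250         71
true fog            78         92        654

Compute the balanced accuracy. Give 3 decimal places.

0.664

Balanced accuracy = mean of per-class recall.
  rain: recall = 346/607 = 0.5700
  clear: recall = 250/397 = 0.6297
  fog: recall = 654/824 = 0.7937
Mean = (0.5700 + 0.6297 + 0.7937) / 3 = 0.664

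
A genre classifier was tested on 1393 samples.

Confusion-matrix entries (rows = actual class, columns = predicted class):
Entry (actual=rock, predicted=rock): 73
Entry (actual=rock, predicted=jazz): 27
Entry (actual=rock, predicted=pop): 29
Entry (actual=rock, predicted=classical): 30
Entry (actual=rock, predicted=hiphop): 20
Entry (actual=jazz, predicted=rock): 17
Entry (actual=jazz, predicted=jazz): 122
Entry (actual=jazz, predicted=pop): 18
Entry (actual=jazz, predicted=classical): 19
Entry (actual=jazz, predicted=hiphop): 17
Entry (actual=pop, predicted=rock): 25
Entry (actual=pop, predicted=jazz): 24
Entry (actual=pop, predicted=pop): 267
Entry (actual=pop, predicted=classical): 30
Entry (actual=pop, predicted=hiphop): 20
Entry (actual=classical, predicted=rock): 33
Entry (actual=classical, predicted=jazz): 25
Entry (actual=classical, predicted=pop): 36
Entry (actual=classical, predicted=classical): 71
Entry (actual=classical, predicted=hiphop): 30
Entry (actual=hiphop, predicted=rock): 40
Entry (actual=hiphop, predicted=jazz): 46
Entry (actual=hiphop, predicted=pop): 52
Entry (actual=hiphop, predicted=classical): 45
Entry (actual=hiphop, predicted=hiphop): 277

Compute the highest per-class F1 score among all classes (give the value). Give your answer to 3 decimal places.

Per-class F1 score (2·TP/(2·TP+FP+FN)):
  rock: TP=73, FP=17+25+33+40=115, FN=27+29+30+20=106 → 146/367 = 0.3978
  jazz: TP=122, FP=27+24+25+46=122, FN=17+18+19+17=71 → 244/437 = 0.5584
  pop: TP=267, FP=29+18+36+52=135, FN=25+24+30+20=99 → 534/768 = 0.6953
  classical: TP=71, FP=30+19+30+45=124, FN=33+25+36+30=124 → 142/390 = 0.3641
  hiphop: TP=277, FP=20+17+20+30=87, FN=40+46+52+45=183 → 554/824 = 0.6723
Highest is class 'pop' with F1 score = 0.695.

0.695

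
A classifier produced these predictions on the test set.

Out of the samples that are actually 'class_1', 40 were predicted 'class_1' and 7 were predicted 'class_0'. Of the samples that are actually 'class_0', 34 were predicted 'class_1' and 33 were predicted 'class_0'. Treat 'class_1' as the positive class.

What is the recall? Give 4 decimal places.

0.8511

Recall = TP/(TP+FN) = 40/(40+7) = 40/47 = 0.8511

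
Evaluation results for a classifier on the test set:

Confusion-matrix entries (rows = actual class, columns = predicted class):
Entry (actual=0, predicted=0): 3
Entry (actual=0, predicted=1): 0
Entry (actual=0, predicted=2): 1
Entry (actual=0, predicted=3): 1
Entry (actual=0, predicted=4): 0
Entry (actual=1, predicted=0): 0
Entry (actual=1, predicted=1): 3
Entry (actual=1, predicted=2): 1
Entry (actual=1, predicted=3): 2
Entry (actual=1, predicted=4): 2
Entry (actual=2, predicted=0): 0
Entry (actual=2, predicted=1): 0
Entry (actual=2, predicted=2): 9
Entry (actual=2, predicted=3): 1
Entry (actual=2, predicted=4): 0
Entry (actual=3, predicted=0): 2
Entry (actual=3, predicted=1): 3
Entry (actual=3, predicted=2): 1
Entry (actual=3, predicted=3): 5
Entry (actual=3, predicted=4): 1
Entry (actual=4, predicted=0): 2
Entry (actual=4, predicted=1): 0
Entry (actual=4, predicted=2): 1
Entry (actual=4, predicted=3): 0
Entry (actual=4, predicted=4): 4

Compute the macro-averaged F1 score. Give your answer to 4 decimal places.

0.5518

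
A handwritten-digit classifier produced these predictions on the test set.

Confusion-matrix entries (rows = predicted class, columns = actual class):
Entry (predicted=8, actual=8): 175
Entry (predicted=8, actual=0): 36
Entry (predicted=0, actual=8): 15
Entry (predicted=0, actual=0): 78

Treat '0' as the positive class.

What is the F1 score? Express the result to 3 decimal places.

Precision = TP/(TP+FP) = 78/93 = 0.8387
Recall = TP/(TP+FN) = 78/114 = 0.6842
F1 = 2·TP/(2·TP+FP+FN) = 156/207 = 0.754

0.754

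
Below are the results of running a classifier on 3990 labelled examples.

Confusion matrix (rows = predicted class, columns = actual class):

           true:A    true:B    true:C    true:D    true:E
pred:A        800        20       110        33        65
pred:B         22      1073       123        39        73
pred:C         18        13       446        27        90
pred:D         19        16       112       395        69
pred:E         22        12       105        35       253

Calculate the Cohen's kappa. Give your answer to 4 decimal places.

0.6712

Observed agreement pₒ = trace/N = 2967/3990 = 0.74361
Expected agreement pₑ = Σ (rowᵢ·colᵢ)/N² = (881·1028 + 1134·1330 + 896·594 + 529·611 + 550·427)/3990² = 0.22011
κ = (pₒ − pₑ)/(1 − pₑ) = (0.74361 − 0.22011)/(1 − 0.22011) = 0.6712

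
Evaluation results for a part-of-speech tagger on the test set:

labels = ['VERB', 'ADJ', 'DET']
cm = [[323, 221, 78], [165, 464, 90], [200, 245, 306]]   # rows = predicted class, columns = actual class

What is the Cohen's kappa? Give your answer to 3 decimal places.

Observed agreement pₒ = trace/N = 1093/2092 = 0.5225
Expected agreement pₑ = Σ (rowᵢ·colᵢ)/N² = (688·622 + 930·719 + 474·751)/2092² = 0.3319
κ = (pₒ − pₑ)/(1 − pₑ) = (0.5225 − 0.3319)/(1 − 0.3319) = 0.285

0.285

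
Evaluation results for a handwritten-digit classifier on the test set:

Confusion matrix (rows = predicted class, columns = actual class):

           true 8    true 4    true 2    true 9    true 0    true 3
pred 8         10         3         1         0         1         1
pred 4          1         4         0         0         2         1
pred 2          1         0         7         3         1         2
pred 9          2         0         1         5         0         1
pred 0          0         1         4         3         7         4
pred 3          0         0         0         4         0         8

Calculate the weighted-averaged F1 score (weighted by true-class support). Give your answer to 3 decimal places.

Per-class F1 score (2·TP/(2·TP+FP+FN)):
  8: TP=10, FP=3+1+0+1+1=6, FN=1+1+2+0+0=4 → 20/30 = 0.6667
  4: TP=4, FP=1+0+0+2+1=4, FN=3+0+0+1+0=4 → 8/16 = 0.5000
  2: TP=7, FP=1+0+3+1+2=7, FN=1+0+1+4+0=6 → 14/27 = 0.5185
  9: TP=5, FP=2+0+1+0+1=4, FN=0+0+3+3+4=10 → 10/24 = 0.4167
  0: TP=7, FP=0+1+4+3+4=12, FN=1+2+1+0+0=4 → 14/30 = 0.4667
  3: TP=8, FP=0+0+0+4+0=4, FN=1+1+2+1+4=9 → 16/29 = 0.5517
Weighted-F1 score = Σ (supportᵢ/N)·F1 scoreᵢ with N=78: (14/78)·0.6667 + (8/78)·0.5000 + (13/78)·0.5185 + (15/78)·0.4167 + (11/78)·0.4667 + (17/78)·0.5517 = 0.524

0.524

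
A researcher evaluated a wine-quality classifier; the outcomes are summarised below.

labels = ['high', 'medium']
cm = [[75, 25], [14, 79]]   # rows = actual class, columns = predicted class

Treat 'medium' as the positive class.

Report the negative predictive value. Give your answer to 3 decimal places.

0.843

NPV = TN/(TN+FN) = 75/(75+14) = 0.843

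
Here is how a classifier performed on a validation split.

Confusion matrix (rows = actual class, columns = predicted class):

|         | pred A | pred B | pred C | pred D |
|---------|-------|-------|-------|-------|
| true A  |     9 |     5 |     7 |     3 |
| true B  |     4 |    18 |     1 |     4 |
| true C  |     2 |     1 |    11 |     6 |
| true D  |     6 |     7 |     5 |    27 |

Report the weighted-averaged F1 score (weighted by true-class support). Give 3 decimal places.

Per-class F1 score (2·TP/(2·TP+FP+FN)):
  A: TP=9, FP=4+2+6=12, FN=5+7+3=15 → 18/45 = 0.4000
  B: TP=18, FP=5+1+7=13, FN=4+1+4=9 → 36/58 = 0.6207
  C: TP=11, FP=7+1+5=13, FN=2+1+6=9 → 22/44 = 0.5000
  D: TP=27, FP=3+4+6=13, FN=6+7+5=18 → 54/85 = 0.6353
Weighted-F1 score = Σ (supportᵢ/N)·F1 scoreᵢ with N=116: (24/116)·0.4000 + (27/116)·0.6207 + (20/116)·0.5000 + (45/116)·0.6353 = 0.560

0.560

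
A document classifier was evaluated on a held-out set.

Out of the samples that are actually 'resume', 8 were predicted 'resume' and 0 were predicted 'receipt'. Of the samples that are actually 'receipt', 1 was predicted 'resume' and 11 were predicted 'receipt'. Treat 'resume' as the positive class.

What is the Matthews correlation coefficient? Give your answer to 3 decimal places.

MCC = (TP·TN − FP·FN) / √((TP+FP)(TP+FN)(TN+FP)(TN+FN))
Numerator = 8·11 − 1·0 = 88
Denominator = √(9·8·12·11) = √9504 = 97.4885
MCC = 88 / 97.4885 = 0.903

0.903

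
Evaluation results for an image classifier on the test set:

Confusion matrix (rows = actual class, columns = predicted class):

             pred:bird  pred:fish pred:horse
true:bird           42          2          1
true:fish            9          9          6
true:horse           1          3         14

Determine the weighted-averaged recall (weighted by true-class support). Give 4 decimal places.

Per-class recall (TP/(TP+FN)):
  bird: TP=42, FN=2+1=3 → 42/45 = 0.93333
  fish: TP=9, FN=9+6=15 → 9/24 = 0.37500
  horse: TP=14, FN=1+3=4 → 14/18 = 0.77778
Weighted-recall = Σ (supportᵢ/N)·recallᵢ with N=87: (45/87)·0.93333 + (24/87)·0.37500 + (18/87)·0.77778 = 0.7471

0.7471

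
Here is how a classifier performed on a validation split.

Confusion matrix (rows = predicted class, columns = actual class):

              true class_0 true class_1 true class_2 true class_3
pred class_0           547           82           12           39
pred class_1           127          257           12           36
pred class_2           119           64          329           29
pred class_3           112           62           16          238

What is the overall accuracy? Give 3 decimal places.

Accuracy = trace / total = (547+257+329+238=1371) / 2081 = 1371/2081 = 0.659

0.659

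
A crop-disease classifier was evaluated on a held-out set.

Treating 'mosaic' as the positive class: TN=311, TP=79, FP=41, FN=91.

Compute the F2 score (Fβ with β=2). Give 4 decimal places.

Fβ = (1+β²)·TP / ((1+β²)·TP + β²·FN + FP), with β²=4
= 5·79 / (5·79 + 4·91 + 41) = 0.4938

0.4938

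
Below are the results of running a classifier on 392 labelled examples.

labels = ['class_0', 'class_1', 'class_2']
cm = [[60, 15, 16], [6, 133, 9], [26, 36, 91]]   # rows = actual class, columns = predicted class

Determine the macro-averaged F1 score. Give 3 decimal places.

0.711

Per-class F1 score (2·TP/(2·TP+FP+FN)):
  class_0: TP=60, FP=6+26=32, FN=15+16=31 → 120/183 = 0.6557
  class_1: TP=133, FP=15+36=51, FN=6+9=15 → 266/332 = 0.8012
  class_2: TP=91, FP=16+9=25, FN=26+36=62 → 182/269 = 0.6766
Macro-F1 score = mean = (0.6557 + 0.8012 + 0.6766) / 3 = 0.711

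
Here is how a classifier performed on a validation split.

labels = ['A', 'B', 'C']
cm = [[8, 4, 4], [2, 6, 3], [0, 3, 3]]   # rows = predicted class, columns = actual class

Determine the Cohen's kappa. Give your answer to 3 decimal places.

0.273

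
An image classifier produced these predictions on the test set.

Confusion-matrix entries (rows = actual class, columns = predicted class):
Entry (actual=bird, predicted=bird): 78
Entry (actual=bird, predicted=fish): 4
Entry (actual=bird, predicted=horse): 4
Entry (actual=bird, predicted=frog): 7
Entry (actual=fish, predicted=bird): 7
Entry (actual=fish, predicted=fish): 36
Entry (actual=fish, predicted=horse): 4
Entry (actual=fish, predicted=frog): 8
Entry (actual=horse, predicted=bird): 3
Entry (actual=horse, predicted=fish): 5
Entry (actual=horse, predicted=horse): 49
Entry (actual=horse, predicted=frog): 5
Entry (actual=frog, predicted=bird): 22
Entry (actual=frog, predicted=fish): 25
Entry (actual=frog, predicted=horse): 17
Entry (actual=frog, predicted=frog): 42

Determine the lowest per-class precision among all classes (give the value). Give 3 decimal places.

Per-class precision (TP/(TP+FP)):
  bird: TP=78, FP=7+3+22=32 → 78/110 = 0.7091
  fish: TP=36, FP=4+5+25=34 → 36/70 = 0.5143
  horse: TP=49, FP=4+4+17=25 → 49/74 = 0.6622
  frog: TP=42, FP=7+8+5=20 → 42/62 = 0.6774
Lowest is class 'fish' with precision = 0.514.

0.514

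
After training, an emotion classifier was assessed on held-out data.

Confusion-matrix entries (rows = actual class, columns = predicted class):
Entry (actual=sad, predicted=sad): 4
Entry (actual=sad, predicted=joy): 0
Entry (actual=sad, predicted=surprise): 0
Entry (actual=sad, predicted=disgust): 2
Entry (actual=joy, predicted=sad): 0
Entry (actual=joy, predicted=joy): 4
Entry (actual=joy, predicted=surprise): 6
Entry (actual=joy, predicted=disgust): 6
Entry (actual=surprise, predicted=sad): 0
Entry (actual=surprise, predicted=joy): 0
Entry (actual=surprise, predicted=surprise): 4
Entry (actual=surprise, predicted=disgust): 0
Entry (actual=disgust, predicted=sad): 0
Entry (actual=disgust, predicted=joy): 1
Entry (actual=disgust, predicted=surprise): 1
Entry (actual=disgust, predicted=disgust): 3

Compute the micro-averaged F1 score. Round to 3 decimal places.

Micro-averaging pools counts across classes: ΣTP=15, ΣFP=16, ΣFN=16.
Micro-F1 score = 2·TP/(2·TP+FP+FN) on pooled counts = 0.484 (equals overall accuracy in single-label multiclass).

0.484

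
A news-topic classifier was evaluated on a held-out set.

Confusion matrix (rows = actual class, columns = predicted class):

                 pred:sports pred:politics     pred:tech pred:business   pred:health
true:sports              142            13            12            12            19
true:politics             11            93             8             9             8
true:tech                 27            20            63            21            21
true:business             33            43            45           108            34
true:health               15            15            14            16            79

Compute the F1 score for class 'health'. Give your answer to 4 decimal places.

F1 score = 2·TP/(2·TP+FP+FN).
health: TP=79, FP=19+8+21+34=82, FN=15+15+14+16=60 → 158/300 = 0.52667

0.5267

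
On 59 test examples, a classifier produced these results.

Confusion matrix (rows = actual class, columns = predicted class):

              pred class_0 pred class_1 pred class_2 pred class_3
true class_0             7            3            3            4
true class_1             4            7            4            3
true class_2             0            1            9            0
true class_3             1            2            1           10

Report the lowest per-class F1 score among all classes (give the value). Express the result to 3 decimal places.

0.452

Per-class F1 score (2·TP/(2·TP+FP+FN)):
  class_0: TP=7, FP=4+0+1=5, FN=3+3+4=10 → 14/29 = 0.4828
  class_1: TP=7, FP=3+1+2=6, FN=4+4+3=11 → 14/31 = 0.4516
  class_2: TP=9, FP=3+4+1=8, FN=0+1+0=1 → 18/27 = 0.6667
  class_3: TP=10, FP=4+3+0=7, FN=1+2+1=4 → 20/31 = 0.6452
Lowest is class 'class_1' with F1 score = 0.452.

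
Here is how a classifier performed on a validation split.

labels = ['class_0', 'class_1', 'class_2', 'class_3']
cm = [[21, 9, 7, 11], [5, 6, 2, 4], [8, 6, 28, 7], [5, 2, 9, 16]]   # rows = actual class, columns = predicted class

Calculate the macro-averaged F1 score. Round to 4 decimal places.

Per-class F1 score (2·TP/(2·TP+FP+FN)):
  class_0: TP=21, FP=5+8+5=18, FN=9+7+11=27 → 42/87 = 0.48276
  class_1: TP=6, FP=9+6+2=17, FN=5+2+4=11 → 12/40 = 0.30000
  class_2: TP=28, FP=7+2+9=18, FN=8+6+7=21 → 56/95 = 0.58947
  class_3: TP=16, FP=11+4+7=22, FN=5+2+9=16 → 32/70 = 0.45714
Macro-F1 score = mean = (0.48276 + 0.30000 + 0.58947 + 0.45714) / 4 = 0.4573

0.4573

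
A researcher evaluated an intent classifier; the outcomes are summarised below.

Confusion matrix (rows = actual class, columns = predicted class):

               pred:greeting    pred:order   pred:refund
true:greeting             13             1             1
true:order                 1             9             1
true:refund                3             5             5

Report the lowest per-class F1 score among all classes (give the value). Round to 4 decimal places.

0.5000

Per-class F1 score (2·TP/(2·TP+FP+FN)):
  greeting: TP=13, FP=1+3=4, FN=1+1=2 → 26/32 = 0.81250
  order: TP=9, FP=1+5=6, FN=1+1=2 → 18/26 = 0.69231
  refund: TP=5, FP=1+1=2, FN=3+5=8 → 10/20 = 0.50000
Lowest is class 'refund' with F1 score = 0.5000.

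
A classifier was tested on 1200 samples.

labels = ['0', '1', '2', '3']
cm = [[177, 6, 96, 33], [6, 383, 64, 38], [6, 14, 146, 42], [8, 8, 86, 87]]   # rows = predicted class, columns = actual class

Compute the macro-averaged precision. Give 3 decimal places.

Per-class precision (TP/(TP+FP)):
  0: TP=177, FP=6+96+33=135 → 177/312 = 0.5673
  1: TP=383, FP=6+64+38=108 → 383/491 = 0.7800
  2: TP=146, FP=6+14+42=62 → 146/208 = 0.7019
  3: TP=87, FP=8+8+86=102 → 87/189 = 0.4603
Macro-precision = mean = (0.5673 + 0.7800 + 0.7019 + 0.4603) / 4 = 0.627

0.627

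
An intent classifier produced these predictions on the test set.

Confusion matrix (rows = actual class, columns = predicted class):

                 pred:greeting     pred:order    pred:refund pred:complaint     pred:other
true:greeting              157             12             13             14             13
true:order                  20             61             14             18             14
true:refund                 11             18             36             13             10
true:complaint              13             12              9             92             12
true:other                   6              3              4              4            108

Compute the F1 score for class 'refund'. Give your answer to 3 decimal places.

0.439

One-vs-rest for 'refund': TP = diagonal; FP = other classes predicted 'refund'; FN = 'refund' predicted as other.
F1 score = 2·TP/(2·TP+FP+FN).
refund: TP=36, FP=13+14+9+4=40, FN=11+18+13+10=52 → 72/164 = 0.4390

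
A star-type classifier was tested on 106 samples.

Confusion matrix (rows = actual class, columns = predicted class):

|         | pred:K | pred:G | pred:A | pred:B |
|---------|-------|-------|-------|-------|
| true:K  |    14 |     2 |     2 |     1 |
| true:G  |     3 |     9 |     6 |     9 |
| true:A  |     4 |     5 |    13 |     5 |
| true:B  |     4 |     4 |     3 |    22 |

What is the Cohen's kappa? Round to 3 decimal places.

Observed agreement pₒ = trace/N = 58/106 = 0.5472
Expected agreement pₑ = Σ (rowᵢ·colᵢ)/N² = (19·25 + 27·20 + 27·24 + 33·37)/106² = 0.2567
κ = (pₒ − pₑ)/(1 − pₑ) = (0.5472 − 0.2567)/(1 − 0.2567) = 0.391

0.391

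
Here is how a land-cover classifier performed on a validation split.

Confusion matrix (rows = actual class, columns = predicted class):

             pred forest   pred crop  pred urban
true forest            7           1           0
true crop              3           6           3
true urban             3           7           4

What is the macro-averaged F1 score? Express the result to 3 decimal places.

Per-class F1 score (2·TP/(2·TP+FP+FN)):
  forest: TP=7, FP=3+3=6, FN=1+0=1 → 14/21 = 0.6667
  crop: TP=6, FP=1+7=8, FN=3+3=6 → 12/26 = 0.4615
  urban: TP=4, FP=0+3=3, FN=3+7=10 → 8/21 = 0.3810
Macro-F1 score = mean = (0.6667 + 0.4615 + 0.3810) / 3 = 0.503

0.503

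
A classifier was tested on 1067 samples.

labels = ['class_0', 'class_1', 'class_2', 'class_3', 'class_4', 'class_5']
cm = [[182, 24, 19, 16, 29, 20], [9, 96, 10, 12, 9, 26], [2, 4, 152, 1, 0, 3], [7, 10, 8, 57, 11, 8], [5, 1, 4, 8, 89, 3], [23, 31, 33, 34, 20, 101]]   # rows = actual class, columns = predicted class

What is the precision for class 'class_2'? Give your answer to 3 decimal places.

One-vs-rest for 'class_2': TP = diagonal; FP = other classes predicted 'class_2'; FN = 'class_2' predicted as other.
precision = TP/(TP+FP).
class_2: TP=152, FP=19+10+8+4+33=74 → 152/226 = 0.6726

0.673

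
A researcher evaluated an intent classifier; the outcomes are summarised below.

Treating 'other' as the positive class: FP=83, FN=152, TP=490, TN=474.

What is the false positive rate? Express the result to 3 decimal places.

0.149

FPR = FP/(FP+TN) = 83/(83+474) = 0.149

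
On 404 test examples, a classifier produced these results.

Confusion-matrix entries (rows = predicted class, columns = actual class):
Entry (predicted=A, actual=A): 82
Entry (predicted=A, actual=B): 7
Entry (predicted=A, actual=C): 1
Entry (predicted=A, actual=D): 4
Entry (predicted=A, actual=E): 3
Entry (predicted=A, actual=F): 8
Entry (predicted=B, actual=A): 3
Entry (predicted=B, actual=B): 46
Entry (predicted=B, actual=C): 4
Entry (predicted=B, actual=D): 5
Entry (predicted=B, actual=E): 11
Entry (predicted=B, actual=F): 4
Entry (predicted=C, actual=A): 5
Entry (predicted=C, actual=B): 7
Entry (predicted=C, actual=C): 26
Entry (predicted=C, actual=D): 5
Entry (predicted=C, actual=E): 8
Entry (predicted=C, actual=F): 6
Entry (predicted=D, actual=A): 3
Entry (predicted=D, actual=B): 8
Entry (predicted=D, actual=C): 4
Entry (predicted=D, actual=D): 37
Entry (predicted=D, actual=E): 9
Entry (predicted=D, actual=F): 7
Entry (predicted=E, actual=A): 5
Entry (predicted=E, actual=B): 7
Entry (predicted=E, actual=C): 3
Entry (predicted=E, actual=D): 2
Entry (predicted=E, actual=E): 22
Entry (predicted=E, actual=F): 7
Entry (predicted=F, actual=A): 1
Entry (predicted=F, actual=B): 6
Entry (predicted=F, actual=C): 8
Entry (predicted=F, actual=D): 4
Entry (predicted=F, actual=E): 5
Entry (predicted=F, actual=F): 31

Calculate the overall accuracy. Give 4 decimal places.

0.6040

Accuracy = trace / total = (82+46+26+37+22+31=244) / 404 = 244/404 = 0.6040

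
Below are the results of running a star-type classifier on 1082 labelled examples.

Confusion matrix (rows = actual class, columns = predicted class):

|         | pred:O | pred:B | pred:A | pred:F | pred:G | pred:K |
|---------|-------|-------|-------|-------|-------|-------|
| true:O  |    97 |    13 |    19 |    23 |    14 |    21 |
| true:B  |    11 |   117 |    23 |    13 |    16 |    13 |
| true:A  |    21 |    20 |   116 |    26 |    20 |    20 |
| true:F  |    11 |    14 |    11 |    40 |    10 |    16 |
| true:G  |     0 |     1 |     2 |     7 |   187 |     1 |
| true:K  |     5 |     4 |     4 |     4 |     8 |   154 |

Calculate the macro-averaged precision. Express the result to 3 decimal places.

Per-class precision (TP/(TP+FP)):
  O: TP=97, FP=11+21+11+0+5=48 → 97/145 = 0.6690
  B: TP=117, FP=13+20+14+1+4=52 → 117/169 = 0.6923
  A: TP=116, FP=19+23+11+2+4=59 → 116/175 = 0.6629
  F: TP=40, FP=23+13+26+7+4=73 → 40/113 = 0.3540
  G: TP=187, FP=14+16+20+10+8=68 → 187/255 = 0.7333
  K: TP=154, FP=21+13+20+16+1=71 → 154/225 = 0.6844
Macro-precision = mean = (0.6690 + 0.6923 + 0.6629 + 0.3540 + 0.7333 + 0.6844) / 6 = 0.633

0.633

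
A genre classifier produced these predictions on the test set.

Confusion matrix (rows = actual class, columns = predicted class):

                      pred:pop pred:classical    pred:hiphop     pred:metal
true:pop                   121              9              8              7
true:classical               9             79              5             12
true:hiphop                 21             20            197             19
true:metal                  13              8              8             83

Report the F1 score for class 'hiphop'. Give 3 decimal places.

Take TP from the diagonal, FP from the rest of the 'hiphop' prediction marginal, FN from the rest of the 'hiphop' actual marginal.
F1 score = 2·TP/(2·TP+FP+FN).
hiphop: TP=197, FP=8+5+8=21, FN=21+20+19=60 → 394/475 = 0.8295

0.829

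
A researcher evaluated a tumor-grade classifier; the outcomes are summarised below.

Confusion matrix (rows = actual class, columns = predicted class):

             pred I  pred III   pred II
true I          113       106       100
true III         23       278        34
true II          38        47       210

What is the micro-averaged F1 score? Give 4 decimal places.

0.6333

Micro-averaging pools counts across classes: ΣTP=601, ΣFP=348, ΣFN=348.
Micro-F1 score = 2·TP/(2·TP+FP+FN) on pooled counts = 0.6333 (equals overall accuracy in single-label multiclass).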